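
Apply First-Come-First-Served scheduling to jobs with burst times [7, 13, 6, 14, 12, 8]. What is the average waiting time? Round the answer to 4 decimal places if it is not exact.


FCFS order (as given): [7, 13, 6, 14, 12, 8]
Waiting times:
  Job 1: wait = 0
  Job 2: wait = 7
  Job 3: wait = 20
  Job 4: wait = 26
  Job 5: wait = 40
  Job 6: wait = 52
Sum of waiting times = 145
Average waiting time = 145/6 = 24.1667

24.1667


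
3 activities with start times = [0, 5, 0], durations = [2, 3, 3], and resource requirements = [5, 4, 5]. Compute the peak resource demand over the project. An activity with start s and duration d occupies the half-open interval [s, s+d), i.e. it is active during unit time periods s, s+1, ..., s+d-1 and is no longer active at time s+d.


Each activity i is active on [start_i, start_i + duration_i).
Compute total resource usage per time slot:
  t=0: active resources = [5, 5], total = 10
  t=1: active resources = [5, 5], total = 10
  t=2: active resources = [5], total = 5
  t=3: active resources = [], total = 0
  t=4: active resources = [], total = 0
  t=5: active resources = [4], total = 4
  t=6: active resources = [4], total = 4
  t=7: active resources = [4], total = 4
Peak resource demand = 10

10


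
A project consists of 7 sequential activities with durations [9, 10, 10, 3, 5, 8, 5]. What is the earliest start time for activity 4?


Activity 4 starts after activities 1 through 3 complete.
Predecessor durations: [9, 10, 10]
ES = 9 + 10 + 10 = 29

29


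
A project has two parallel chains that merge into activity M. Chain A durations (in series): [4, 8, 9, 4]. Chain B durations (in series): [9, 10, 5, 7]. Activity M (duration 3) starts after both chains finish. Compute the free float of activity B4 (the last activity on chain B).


ES(B4) = sum of predecessors on chain B = 24
EF(B4) = ES + duration = 24 + 7 = 31
Successor of B4 is M. ES(M) = max(sum(A), sum(B)) = max(25, 31) = 31
Free float = ES(successor) - EF(current) = 31 - 31 = 0

0


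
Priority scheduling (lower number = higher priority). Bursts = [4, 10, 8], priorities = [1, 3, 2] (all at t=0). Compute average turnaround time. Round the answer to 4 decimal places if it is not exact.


Sort by priority (ascending = highest first):
Order: [(1, 4), (2, 8), (3, 10)]
Completion times:
  Priority 1, burst=4, C=4
  Priority 2, burst=8, C=12
  Priority 3, burst=10, C=22
Average turnaround = 38/3 = 12.6667

12.6667


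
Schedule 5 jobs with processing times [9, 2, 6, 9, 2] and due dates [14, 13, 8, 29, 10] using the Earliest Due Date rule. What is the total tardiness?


Sort by due date (EDD order): [(6, 8), (2, 10), (2, 13), (9, 14), (9, 29)]
Compute completion times and tardiness:
  Job 1: p=6, d=8, C=6, tardiness=max(0,6-8)=0
  Job 2: p=2, d=10, C=8, tardiness=max(0,8-10)=0
  Job 3: p=2, d=13, C=10, tardiness=max(0,10-13)=0
  Job 4: p=9, d=14, C=19, tardiness=max(0,19-14)=5
  Job 5: p=9, d=29, C=28, tardiness=max(0,28-29)=0
Total tardiness = 5

5


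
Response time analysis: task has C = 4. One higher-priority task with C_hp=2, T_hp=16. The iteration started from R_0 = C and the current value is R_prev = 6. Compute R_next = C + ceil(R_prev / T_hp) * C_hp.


R_next = C + ceil(R_prev / T_hp) * C_hp
ceil(6 / 16) = ceil(0.375) = 1
Interference = 1 * 2 = 2
R_next = 4 + 2 = 6
R_next = R_prev, so the iteration has converged (response time = 6).

6


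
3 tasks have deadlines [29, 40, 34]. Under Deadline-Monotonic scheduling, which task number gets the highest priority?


Sort tasks by relative deadline (ascending):
  Task 1: deadline = 29
  Task 3: deadline = 34
  Task 2: deadline = 40
Priority order (highest first): [1, 3, 2]
Highest priority task = 1

1


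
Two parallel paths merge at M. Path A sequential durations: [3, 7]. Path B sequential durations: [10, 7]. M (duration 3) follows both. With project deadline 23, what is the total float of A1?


Forward pass: ES(A1) = sum of predecessors on chain A = 0
EF = ES + duration = 0 + 3 = 3
Backward pass: LF(M) = deadline = 23; LS(M) = 23 - 3 = 20
LF(A1) = LS(M) - sum(successors on chain A) = 20 - 7 = 13
LS = LF - duration = 13 - 3 = 10
Total float = LS - ES = 10 - 0 = 10

10


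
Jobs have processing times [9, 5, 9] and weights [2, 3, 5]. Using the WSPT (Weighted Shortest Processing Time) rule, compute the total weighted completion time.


Compute p/w ratios and sort ascending (WSPT): [(5, 3), (9, 5), (9, 2)]
Compute weighted completion times:
  Job (p=5,w=3): C=5, w*C=3*5=15
  Job (p=9,w=5): C=14, w*C=5*14=70
  Job (p=9,w=2): C=23, w*C=2*23=46
Total weighted completion time = 131

131


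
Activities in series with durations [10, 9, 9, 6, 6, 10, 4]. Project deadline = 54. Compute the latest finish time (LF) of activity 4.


LF(activity 4) = deadline - sum of successor durations
Successors: activities 5 through 7 with durations [6, 10, 4]
Sum of successor durations = 20
LF = 54 - 20 = 34

34


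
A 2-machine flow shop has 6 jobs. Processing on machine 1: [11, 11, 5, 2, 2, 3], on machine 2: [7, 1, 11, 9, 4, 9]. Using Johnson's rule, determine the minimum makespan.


Apply Johnson's rule:
  Group 1 (a <= b): [(4, 2, 9), (5, 2, 4), (6, 3, 9), (3, 5, 11)]
  Group 2 (a > b): [(1, 11, 7), (2, 11, 1)]
Optimal job order: [4, 5, 6, 3, 1, 2]
Schedule:
  Job 4: M1 done at 2, M2 done at 11
  Job 5: M1 done at 4, M2 done at 15
  Job 6: M1 done at 7, M2 done at 24
  Job 3: M1 done at 12, M2 done at 35
  Job 1: M1 done at 23, M2 done at 42
  Job 2: M1 done at 34, M2 done at 43
Makespan = 43

43


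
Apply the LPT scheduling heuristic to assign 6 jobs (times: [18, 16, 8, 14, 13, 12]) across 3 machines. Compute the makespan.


Sort jobs in decreasing order (LPT): [18, 16, 14, 13, 12, 8]
Assign each job to the least loaded machine:
  Machine 1: jobs [18, 8], load = 26
  Machine 2: jobs [16, 12], load = 28
  Machine 3: jobs [14, 13], load = 27
Makespan = max load = 28

28


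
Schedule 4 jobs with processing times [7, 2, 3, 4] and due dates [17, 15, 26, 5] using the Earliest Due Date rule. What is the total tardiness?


Sort by due date (EDD order): [(4, 5), (2, 15), (7, 17), (3, 26)]
Compute completion times and tardiness:
  Job 1: p=4, d=5, C=4, tardiness=max(0,4-5)=0
  Job 2: p=2, d=15, C=6, tardiness=max(0,6-15)=0
  Job 3: p=7, d=17, C=13, tardiness=max(0,13-17)=0
  Job 4: p=3, d=26, C=16, tardiness=max(0,16-26)=0
Total tardiness = 0

0


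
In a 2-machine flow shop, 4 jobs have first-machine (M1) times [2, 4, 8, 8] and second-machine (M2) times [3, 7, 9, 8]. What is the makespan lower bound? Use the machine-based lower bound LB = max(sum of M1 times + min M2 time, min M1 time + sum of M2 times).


LB1 = sum(M1 times) + min(M2 times) = 22 + 3 = 25
LB2 = min(M1 times) + sum(M2 times) = 2 + 27 = 29
Lower bound = max(LB1, LB2) = max(25, 29) = 29

29


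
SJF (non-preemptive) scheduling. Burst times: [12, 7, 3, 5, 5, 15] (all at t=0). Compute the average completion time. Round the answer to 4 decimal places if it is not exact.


SJF order (ascending): [3, 5, 5, 7, 12, 15]
Completion times:
  Job 1: burst=3, C=3
  Job 2: burst=5, C=8
  Job 3: burst=5, C=13
  Job 4: burst=7, C=20
  Job 5: burst=12, C=32
  Job 6: burst=15, C=47
Average completion = 123/6 = 20.5

20.5


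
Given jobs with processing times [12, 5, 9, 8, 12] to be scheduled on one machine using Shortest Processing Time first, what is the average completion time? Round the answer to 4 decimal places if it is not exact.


Sort jobs by processing time (SPT order): [5, 8, 9, 12, 12]
Compute completion times sequentially:
  Job 1: processing = 5, completes at 5
  Job 2: processing = 8, completes at 13
  Job 3: processing = 9, completes at 22
  Job 4: processing = 12, completes at 34
  Job 5: processing = 12, completes at 46
Sum of completion times = 120
Average completion time = 120/5 = 24.0

24.0


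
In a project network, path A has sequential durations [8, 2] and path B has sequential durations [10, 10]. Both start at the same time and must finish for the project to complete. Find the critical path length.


Path A total = 8 + 2 = 10
Path B total = 10 + 10 = 20
Critical path = longest path = max(10, 20) = 20

20


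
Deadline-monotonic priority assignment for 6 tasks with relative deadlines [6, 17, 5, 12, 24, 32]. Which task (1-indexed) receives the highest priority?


Sort tasks by relative deadline (ascending):
  Task 3: deadline = 5
  Task 1: deadline = 6
  Task 4: deadline = 12
  Task 2: deadline = 17
  Task 5: deadline = 24
  Task 6: deadline = 32
Priority order (highest first): [3, 1, 4, 2, 5, 6]
Highest priority task = 3

3


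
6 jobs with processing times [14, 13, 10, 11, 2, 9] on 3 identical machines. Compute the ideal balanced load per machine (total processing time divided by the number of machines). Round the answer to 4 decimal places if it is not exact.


Total processing time = 14 + 13 + 10 + 11 + 2 + 9 = 59
Number of machines = 3
Ideal balanced load = 59 / 3 = 19.6667

19.6667


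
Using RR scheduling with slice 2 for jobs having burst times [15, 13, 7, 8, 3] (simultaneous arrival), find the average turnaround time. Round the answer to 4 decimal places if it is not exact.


Time quantum = 2
Execution trace:
  J1 runs 2 units, time = 2
  J2 runs 2 units, time = 4
  J3 runs 2 units, time = 6
  J4 runs 2 units, time = 8
  J5 runs 2 units, time = 10
  J1 runs 2 units, time = 12
  J2 runs 2 units, time = 14
  J3 runs 2 units, time = 16
  J4 runs 2 units, time = 18
  J5 runs 1 units, time = 19
  J1 runs 2 units, time = 21
  J2 runs 2 units, time = 23
  J3 runs 2 units, time = 25
  J4 runs 2 units, time = 27
  J1 runs 2 units, time = 29
  J2 runs 2 units, time = 31
  J3 runs 1 units, time = 32
  J4 runs 2 units, time = 34
  J1 runs 2 units, time = 36
  J2 runs 2 units, time = 38
  J1 runs 2 units, time = 40
  J2 runs 2 units, time = 42
  J1 runs 2 units, time = 44
  J2 runs 1 units, time = 45
  J1 runs 1 units, time = 46
Finish times: [46, 45, 32, 34, 19]
Average turnaround = 176/5 = 35.2

35.2


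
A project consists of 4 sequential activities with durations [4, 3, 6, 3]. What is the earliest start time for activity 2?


Activity 2 starts after activities 1 through 1 complete.
Predecessor durations: [4]
ES = 4 = 4

4


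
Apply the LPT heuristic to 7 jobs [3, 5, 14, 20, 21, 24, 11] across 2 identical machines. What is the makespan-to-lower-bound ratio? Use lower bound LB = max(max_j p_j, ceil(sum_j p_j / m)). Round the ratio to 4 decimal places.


LPT order: [24, 21, 20, 14, 11, 5, 3]
Machine loads after assignment: [49, 49]
LPT makespan = 49
Lower bound = max(max_job, ceil(total/2)) = max(24, 49) = 49
Ratio = 49 / 49 = 1.0

1.0


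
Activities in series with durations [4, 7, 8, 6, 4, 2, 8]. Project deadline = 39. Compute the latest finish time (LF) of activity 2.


LF(activity 2) = deadline - sum of successor durations
Successors: activities 3 through 7 with durations [8, 6, 4, 2, 8]
Sum of successor durations = 28
LF = 39 - 28 = 11

11


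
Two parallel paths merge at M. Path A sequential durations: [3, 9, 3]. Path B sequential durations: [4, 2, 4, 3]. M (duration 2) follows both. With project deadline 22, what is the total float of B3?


Forward pass: ES(B3) = sum of predecessors on chain B = 6
EF = ES + duration = 6 + 4 = 10
Backward pass: LF(M) = deadline = 22; LS(M) = 22 - 2 = 20
LF(B3) = LS(M) - sum(successors on chain B) = 20 - 3 = 17
LS = LF - duration = 17 - 4 = 13
Total float = LS - ES = 13 - 6 = 7

7


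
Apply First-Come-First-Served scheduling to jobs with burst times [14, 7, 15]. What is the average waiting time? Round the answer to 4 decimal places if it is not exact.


FCFS order (as given): [14, 7, 15]
Waiting times:
  Job 1: wait = 0
  Job 2: wait = 14
  Job 3: wait = 21
Sum of waiting times = 35
Average waiting time = 35/3 = 11.6667

11.6667


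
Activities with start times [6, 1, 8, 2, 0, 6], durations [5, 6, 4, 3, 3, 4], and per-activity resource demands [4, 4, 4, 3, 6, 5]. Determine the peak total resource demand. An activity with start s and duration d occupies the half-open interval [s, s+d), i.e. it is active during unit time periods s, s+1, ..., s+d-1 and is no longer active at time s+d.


Each activity i is active on [start_i, start_i + duration_i).
Compute total resource usage per time slot:
  t=0: active resources = [6], total = 6
  t=1: active resources = [4, 6], total = 10
  t=2: active resources = [4, 3, 6], total = 13
  t=3: active resources = [4, 3], total = 7
  t=4: active resources = [4, 3], total = 7
  t=5: active resources = [4], total = 4
  t=6: active resources = [4, 4, 5], total = 13
  t=7: active resources = [4, 5], total = 9
  t=8: active resources = [4, 4, 5], total = 13
  t=9: active resources = [4, 4, 5], total = 13
  t=10: active resources = [4, 4], total = 8
  t=11: active resources = [4], total = 4
Peak resource demand = 13

13


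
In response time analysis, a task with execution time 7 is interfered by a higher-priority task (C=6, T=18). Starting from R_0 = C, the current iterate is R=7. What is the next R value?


R_next = C + ceil(R_prev / T_hp) * C_hp
ceil(7 / 18) = ceil(0.3889) = 1
Interference = 1 * 6 = 6
R_next = 7 + 6 = 13

13


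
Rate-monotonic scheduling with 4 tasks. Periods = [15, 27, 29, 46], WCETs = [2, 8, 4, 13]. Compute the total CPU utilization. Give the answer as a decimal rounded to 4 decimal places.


Compute individual utilizations (exact fractions):
  Task 1: C/T = 2/15 (approx. 0.1333)
  Task 2: C/T = 8/27 (approx. 0.2963)
  Task 3: C/T = 4/29 (approx. 0.1379)
  Task 4: C/T = 13/46 (approx. 0.2826)
Total utilization U = 2/15 + 8/27 + 4/29 + 13/46 = 153107/180090
Rounded to 4 decimal places: U = 0.8502
RM (Liu & Layland) bound for 4 tasks = 0.756828; compare with U = 153107/180090 (approx. 0.850169)
bound < U <= 1, so the RM sufficient condition is not met (inconclusive; an exact test such as response-time analysis is needed).

0.8502


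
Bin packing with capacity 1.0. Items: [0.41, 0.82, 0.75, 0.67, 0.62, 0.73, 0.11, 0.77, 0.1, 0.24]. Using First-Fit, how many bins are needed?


Place items sequentially using First-Fit:
  Item 0.41 -> new Bin 1
  Item 0.82 -> new Bin 2
  Item 0.75 -> new Bin 3
  Item 0.67 -> new Bin 4
  Item 0.62 -> new Bin 5
  Item 0.73 -> new Bin 6
  Item 0.11 -> Bin 1 (now 0.52)
  Item 0.77 -> new Bin 7
  Item 0.1 -> Bin 1 (now 0.62)
  Item 0.24 -> Bin 1 (now 0.86)
Total bins used = 7

7


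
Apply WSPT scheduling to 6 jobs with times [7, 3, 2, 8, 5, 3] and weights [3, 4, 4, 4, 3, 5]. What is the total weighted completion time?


Compute p/w ratios and sort ascending (WSPT): [(2, 4), (3, 5), (3, 4), (5, 3), (8, 4), (7, 3)]
Compute weighted completion times:
  Job (p=2,w=4): C=2, w*C=4*2=8
  Job (p=3,w=5): C=5, w*C=5*5=25
  Job (p=3,w=4): C=8, w*C=4*8=32
  Job (p=5,w=3): C=13, w*C=3*13=39
  Job (p=8,w=4): C=21, w*C=4*21=84
  Job (p=7,w=3): C=28, w*C=3*28=84
Total weighted completion time = 272

272


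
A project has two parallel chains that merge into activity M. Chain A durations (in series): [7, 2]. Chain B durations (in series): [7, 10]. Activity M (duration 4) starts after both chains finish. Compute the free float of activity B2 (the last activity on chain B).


ES(B2) = sum of predecessors on chain B = 7
EF(B2) = ES + duration = 7 + 10 = 17
Successor of B2 is M. ES(M) = max(sum(A), sum(B)) = max(9, 17) = 17
Free float = ES(successor) - EF(current) = 17 - 17 = 0

0


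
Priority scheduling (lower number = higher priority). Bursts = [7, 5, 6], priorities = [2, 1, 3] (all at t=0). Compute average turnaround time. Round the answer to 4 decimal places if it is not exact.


Sort by priority (ascending = highest first):
Order: [(1, 5), (2, 7), (3, 6)]
Completion times:
  Priority 1, burst=5, C=5
  Priority 2, burst=7, C=12
  Priority 3, burst=6, C=18
Average turnaround = 35/3 = 11.6667

11.6667


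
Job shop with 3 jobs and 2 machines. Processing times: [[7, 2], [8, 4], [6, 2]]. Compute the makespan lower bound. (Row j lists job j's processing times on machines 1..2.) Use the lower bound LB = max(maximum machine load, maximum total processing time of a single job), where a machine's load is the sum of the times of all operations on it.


Machine loads:
  Machine 1: 7 + 8 + 6 = 21
  Machine 2: 2 + 4 + 2 = 8
Max machine load = 21
Job totals:
  Job 1: 9
  Job 2: 12
  Job 3: 8
Max job total = 12
Lower bound = max(21, 12) = 21

21


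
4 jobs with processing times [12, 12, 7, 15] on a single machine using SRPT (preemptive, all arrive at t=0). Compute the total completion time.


Since all jobs arrive at t=0, SRPT equals SPT ordering.
SPT order: [7, 12, 12, 15]
Completion times:
  Job 1: p=7, C=7
  Job 2: p=12, C=19
  Job 3: p=12, C=31
  Job 4: p=15, C=46
Total completion time = 7 + 19 + 31 + 46 = 103

103


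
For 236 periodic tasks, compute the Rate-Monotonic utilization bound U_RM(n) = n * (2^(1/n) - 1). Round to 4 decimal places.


Compute 2^(1/236) = 1.0029413817
Subtract 1: 1.0029413817 - 1 = 0.0029413817
Multiply by n: 236 * 0.0029413817 = 0.6941660812
Round to 4 dp: 0.6942

0.6942


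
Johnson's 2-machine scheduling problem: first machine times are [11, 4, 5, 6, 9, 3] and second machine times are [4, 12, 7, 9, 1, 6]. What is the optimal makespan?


Apply Johnson's rule:
  Group 1 (a <= b): [(6, 3, 6), (2, 4, 12), (3, 5, 7), (4, 6, 9)]
  Group 2 (a > b): [(1, 11, 4), (5, 9, 1)]
Optimal job order: [6, 2, 3, 4, 1, 5]
Schedule:
  Job 6: M1 done at 3, M2 done at 9
  Job 2: M1 done at 7, M2 done at 21
  Job 3: M1 done at 12, M2 done at 28
  Job 4: M1 done at 18, M2 done at 37
  Job 1: M1 done at 29, M2 done at 41
  Job 5: M1 done at 38, M2 done at 42
Makespan = 42

42


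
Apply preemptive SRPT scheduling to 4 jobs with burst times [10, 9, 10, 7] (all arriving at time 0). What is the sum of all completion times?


Since all jobs arrive at t=0, SRPT equals SPT ordering.
SPT order: [7, 9, 10, 10]
Completion times:
  Job 1: p=7, C=7
  Job 2: p=9, C=16
  Job 3: p=10, C=26
  Job 4: p=10, C=36
Total completion time = 7 + 16 + 26 + 36 = 85

85


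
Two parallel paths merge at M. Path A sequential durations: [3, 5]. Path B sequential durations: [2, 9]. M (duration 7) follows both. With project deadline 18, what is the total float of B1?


Forward pass: ES(B1) = sum of predecessors on chain B = 0
EF = ES + duration = 0 + 2 = 2
Backward pass: LF(M) = deadline = 18; LS(M) = 18 - 7 = 11
LF(B1) = LS(M) - sum(successors on chain B) = 11 - 9 = 2
LS = LF - duration = 2 - 2 = 0
Total float = LS - ES = 0 - 0 = 0

0


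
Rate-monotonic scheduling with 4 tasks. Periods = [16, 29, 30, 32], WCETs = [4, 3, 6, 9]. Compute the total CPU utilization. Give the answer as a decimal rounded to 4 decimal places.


Compute individual utilizations (exact fractions):
  Task 1: C/T = 4/16 = 1/4 (approx. 0.25)
  Task 2: C/T = 3/29 (approx. 0.1034)
  Task 3: C/T = 6/30 = 1/5 (approx. 0.2)
  Task 4: C/T = 9/32 (approx. 0.2813)
Total utilization U = 1/4 + 3/29 + 1/5 + 9/32 = 3873/4640
Rounded to 4 decimal places: U = 0.8347
RM (Liu & Layland) bound for 4 tasks = 0.756828; compare with U = 3873/4640 (approx. 0.834698)
bound < U <= 1, so the RM sufficient condition is not met (inconclusive; an exact test such as response-time analysis is needed).

0.8347


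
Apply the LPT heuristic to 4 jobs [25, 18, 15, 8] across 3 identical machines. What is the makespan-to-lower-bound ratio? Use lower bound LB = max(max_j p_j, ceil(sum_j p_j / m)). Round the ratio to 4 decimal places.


LPT order: [25, 18, 15, 8]
Machine loads after assignment: [25, 18, 23]
LPT makespan = 25
Lower bound = max(max_job, ceil(total/3)) = max(25, 22) = 25
Ratio = 25 / 25 = 1.0

1.0


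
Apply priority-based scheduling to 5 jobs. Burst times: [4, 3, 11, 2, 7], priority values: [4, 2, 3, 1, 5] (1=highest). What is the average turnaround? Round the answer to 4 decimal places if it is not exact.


Sort by priority (ascending = highest first):
Order: [(1, 2), (2, 3), (3, 11), (4, 4), (5, 7)]
Completion times:
  Priority 1, burst=2, C=2
  Priority 2, burst=3, C=5
  Priority 3, burst=11, C=16
  Priority 4, burst=4, C=20
  Priority 5, burst=7, C=27
Average turnaround = 70/5 = 14.0

14.0


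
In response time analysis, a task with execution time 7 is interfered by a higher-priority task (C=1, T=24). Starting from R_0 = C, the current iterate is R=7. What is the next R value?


R_next = C + ceil(R_prev / T_hp) * C_hp
ceil(7 / 24) = ceil(0.2917) = 1
Interference = 1 * 1 = 1
R_next = 7 + 1 = 8

8


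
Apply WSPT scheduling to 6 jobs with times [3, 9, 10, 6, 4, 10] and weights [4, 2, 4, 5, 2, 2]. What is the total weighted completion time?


Compute p/w ratios and sort ascending (WSPT): [(3, 4), (6, 5), (4, 2), (10, 4), (9, 2), (10, 2)]
Compute weighted completion times:
  Job (p=3,w=4): C=3, w*C=4*3=12
  Job (p=6,w=5): C=9, w*C=5*9=45
  Job (p=4,w=2): C=13, w*C=2*13=26
  Job (p=10,w=4): C=23, w*C=4*23=92
  Job (p=9,w=2): C=32, w*C=2*32=64
  Job (p=10,w=2): C=42, w*C=2*42=84
Total weighted completion time = 323

323


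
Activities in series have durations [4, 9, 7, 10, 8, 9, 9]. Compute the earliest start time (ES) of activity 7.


Activity 7 starts after activities 1 through 6 complete.
Predecessor durations: [4, 9, 7, 10, 8, 9]
ES = 4 + 9 + 7 + 10 + 8 + 9 = 47

47


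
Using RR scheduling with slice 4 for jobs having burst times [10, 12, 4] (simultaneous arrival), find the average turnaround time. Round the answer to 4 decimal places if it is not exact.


Time quantum = 4
Execution trace:
  J1 runs 4 units, time = 4
  J2 runs 4 units, time = 8
  J3 runs 4 units, time = 12
  J1 runs 4 units, time = 16
  J2 runs 4 units, time = 20
  J1 runs 2 units, time = 22
  J2 runs 4 units, time = 26
Finish times: [22, 26, 12]
Average turnaround = 60/3 = 20.0

20.0


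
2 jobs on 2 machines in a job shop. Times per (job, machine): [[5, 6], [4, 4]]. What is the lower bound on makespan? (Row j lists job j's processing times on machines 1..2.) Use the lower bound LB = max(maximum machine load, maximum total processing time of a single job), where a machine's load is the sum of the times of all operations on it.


Machine loads:
  Machine 1: 5 + 4 = 9
  Machine 2: 6 + 4 = 10
Max machine load = 10
Job totals:
  Job 1: 11
  Job 2: 8
Max job total = 11
Lower bound = max(10, 11) = 11

11


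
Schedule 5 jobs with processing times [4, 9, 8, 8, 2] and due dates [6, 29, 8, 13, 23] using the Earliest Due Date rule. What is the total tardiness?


Sort by due date (EDD order): [(4, 6), (8, 8), (8, 13), (2, 23), (9, 29)]
Compute completion times and tardiness:
  Job 1: p=4, d=6, C=4, tardiness=max(0,4-6)=0
  Job 2: p=8, d=8, C=12, tardiness=max(0,12-8)=4
  Job 3: p=8, d=13, C=20, tardiness=max(0,20-13)=7
  Job 4: p=2, d=23, C=22, tardiness=max(0,22-23)=0
  Job 5: p=9, d=29, C=31, tardiness=max(0,31-29)=2
Total tardiness = 13

13


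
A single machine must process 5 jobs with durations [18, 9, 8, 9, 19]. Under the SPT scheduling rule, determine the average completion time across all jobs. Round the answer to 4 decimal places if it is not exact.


Sort jobs by processing time (SPT order): [8, 9, 9, 18, 19]
Compute completion times sequentially:
  Job 1: processing = 8, completes at 8
  Job 2: processing = 9, completes at 17
  Job 3: processing = 9, completes at 26
  Job 4: processing = 18, completes at 44
  Job 5: processing = 19, completes at 63
Sum of completion times = 158
Average completion time = 158/5 = 31.6

31.6


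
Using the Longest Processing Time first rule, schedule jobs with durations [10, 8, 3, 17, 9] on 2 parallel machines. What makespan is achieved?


Sort jobs in decreasing order (LPT): [17, 10, 9, 8, 3]
Assign each job to the least loaded machine:
  Machine 1: jobs [17, 8], load = 25
  Machine 2: jobs [10, 9, 3], load = 22
Makespan = max load = 25

25


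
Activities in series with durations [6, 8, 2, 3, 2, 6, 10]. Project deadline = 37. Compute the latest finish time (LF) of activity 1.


LF(activity 1) = deadline - sum of successor durations
Successors: activities 2 through 7 with durations [8, 2, 3, 2, 6, 10]
Sum of successor durations = 31
LF = 37 - 31 = 6

6


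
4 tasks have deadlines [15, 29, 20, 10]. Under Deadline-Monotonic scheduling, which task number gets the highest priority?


Sort tasks by relative deadline (ascending):
  Task 4: deadline = 10
  Task 1: deadline = 15
  Task 3: deadline = 20
  Task 2: deadline = 29
Priority order (highest first): [4, 1, 3, 2]
Highest priority task = 4

4


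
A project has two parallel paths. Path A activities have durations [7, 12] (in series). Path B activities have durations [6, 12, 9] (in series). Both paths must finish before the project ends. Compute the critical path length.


Path A total = 7 + 12 = 19
Path B total = 6 + 12 + 9 = 27
Critical path = longest path = max(19, 27) = 27

27


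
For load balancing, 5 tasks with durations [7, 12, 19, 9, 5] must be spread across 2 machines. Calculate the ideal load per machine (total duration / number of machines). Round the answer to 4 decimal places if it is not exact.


Total processing time = 7 + 12 + 19 + 9 + 5 = 52
Number of machines = 2
Ideal balanced load = 52 / 2 = 26.0

26.0


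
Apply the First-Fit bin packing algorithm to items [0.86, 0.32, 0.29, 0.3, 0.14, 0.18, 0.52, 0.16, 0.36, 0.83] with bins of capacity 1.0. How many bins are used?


Place items sequentially using First-Fit:
  Item 0.86 -> new Bin 1
  Item 0.32 -> new Bin 2
  Item 0.29 -> Bin 2 (now 0.61)
  Item 0.3 -> Bin 2 (now 0.91)
  Item 0.14 -> Bin 1 (now 1.0)
  Item 0.18 -> new Bin 3
  Item 0.52 -> Bin 3 (now 0.7)
  Item 0.16 -> Bin 3 (now 0.86)
  Item 0.36 -> new Bin 4
  Item 0.83 -> new Bin 5
Total bins used = 5

5


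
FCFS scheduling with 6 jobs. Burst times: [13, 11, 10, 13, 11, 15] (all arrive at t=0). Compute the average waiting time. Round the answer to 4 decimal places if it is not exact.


FCFS order (as given): [13, 11, 10, 13, 11, 15]
Waiting times:
  Job 1: wait = 0
  Job 2: wait = 13
  Job 3: wait = 24
  Job 4: wait = 34
  Job 5: wait = 47
  Job 6: wait = 58
Sum of waiting times = 176
Average waiting time = 176/6 = 29.3333

29.3333


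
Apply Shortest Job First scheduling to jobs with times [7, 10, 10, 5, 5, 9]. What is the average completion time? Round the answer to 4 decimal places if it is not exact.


SJF order (ascending): [5, 5, 7, 9, 10, 10]
Completion times:
  Job 1: burst=5, C=5
  Job 2: burst=5, C=10
  Job 3: burst=7, C=17
  Job 4: burst=9, C=26
  Job 5: burst=10, C=36
  Job 6: burst=10, C=46
Average completion = 140/6 = 23.3333

23.3333


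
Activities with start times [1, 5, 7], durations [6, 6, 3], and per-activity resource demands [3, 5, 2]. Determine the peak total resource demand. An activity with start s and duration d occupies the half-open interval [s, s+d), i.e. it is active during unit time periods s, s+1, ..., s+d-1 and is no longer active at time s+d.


Each activity i is active on [start_i, start_i + duration_i).
Compute total resource usage per time slot:
  t=0: active resources = [], total = 0
  t=1: active resources = [3], total = 3
  t=2: active resources = [3], total = 3
  t=3: active resources = [3], total = 3
  t=4: active resources = [3], total = 3
  t=5: active resources = [3, 5], total = 8
  t=6: active resources = [3, 5], total = 8
  t=7: active resources = [5, 2], total = 7
  t=8: active resources = [5, 2], total = 7
  t=9: active resources = [5, 2], total = 7
  t=10: active resources = [5], total = 5
Peak resource demand = 8

8


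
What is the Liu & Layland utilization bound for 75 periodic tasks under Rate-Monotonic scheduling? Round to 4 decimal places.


Compute 2^(1/75) = 1.0092848012
Subtract 1: 1.0092848012 - 1 = 0.0092848012
Multiply by n: 75 * 0.0092848012 = 0.6963600900
Round to 4 dp: 0.6964

0.6964


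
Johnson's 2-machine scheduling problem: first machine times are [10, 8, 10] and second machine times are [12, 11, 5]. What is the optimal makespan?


Apply Johnson's rule:
  Group 1 (a <= b): [(2, 8, 11), (1, 10, 12)]
  Group 2 (a > b): [(3, 10, 5)]
Optimal job order: [2, 1, 3]
Schedule:
  Job 2: M1 done at 8, M2 done at 19
  Job 1: M1 done at 18, M2 done at 31
  Job 3: M1 done at 28, M2 done at 36
Makespan = 36

36


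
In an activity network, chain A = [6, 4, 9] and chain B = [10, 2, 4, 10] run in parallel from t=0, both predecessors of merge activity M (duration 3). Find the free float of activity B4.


ES(B4) = sum of predecessors on chain B = 16
EF(B4) = ES + duration = 16 + 10 = 26
Successor of B4 is M. ES(M) = max(sum(A), sum(B)) = max(19, 26) = 26
Free float = ES(successor) - EF(current) = 26 - 26 = 0

0


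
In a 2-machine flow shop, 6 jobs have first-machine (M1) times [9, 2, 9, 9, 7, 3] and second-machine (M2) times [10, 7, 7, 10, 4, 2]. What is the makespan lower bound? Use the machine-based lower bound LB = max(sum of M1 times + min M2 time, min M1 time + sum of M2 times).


LB1 = sum(M1 times) + min(M2 times) = 39 + 2 = 41
LB2 = min(M1 times) + sum(M2 times) = 2 + 40 = 42
Lower bound = max(LB1, LB2) = max(41, 42) = 42

42


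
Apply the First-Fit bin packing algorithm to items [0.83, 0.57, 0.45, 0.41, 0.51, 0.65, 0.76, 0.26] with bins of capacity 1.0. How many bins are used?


Place items sequentially using First-Fit:
  Item 0.83 -> new Bin 1
  Item 0.57 -> new Bin 2
  Item 0.45 -> new Bin 3
  Item 0.41 -> Bin 2 (now 0.98)
  Item 0.51 -> Bin 3 (now 0.96)
  Item 0.65 -> new Bin 4
  Item 0.76 -> new Bin 5
  Item 0.26 -> Bin 4 (now 0.91)
Total bins used = 5

5


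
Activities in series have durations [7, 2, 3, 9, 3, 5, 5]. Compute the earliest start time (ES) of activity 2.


Activity 2 starts after activities 1 through 1 complete.
Predecessor durations: [7]
ES = 7 = 7

7


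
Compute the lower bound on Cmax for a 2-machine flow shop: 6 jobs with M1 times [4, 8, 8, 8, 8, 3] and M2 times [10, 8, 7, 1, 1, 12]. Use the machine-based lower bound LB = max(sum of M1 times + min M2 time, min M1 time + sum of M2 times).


LB1 = sum(M1 times) + min(M2 times) = 39 + 1 = 40
LB2 = min(M1 times) + sum(M2 times) = 3 + 39 = 42
Lower bound = max(LB1, LB2) = max(40, 42) = 42

42


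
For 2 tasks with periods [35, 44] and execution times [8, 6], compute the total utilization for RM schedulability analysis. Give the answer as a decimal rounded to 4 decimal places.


Compute individual utilizations (exact fractions):
  Task 1: C/T = 8/35 (approx. 0.2286)
  Task 2: C/T = 6/44 = 3/22 (approx. 0.1364)
Total utilization U = 8/35 + 3/22 = 281/770
Rounded to 4 decimal places: U = 0.3649
RM (Liu & Layland) bound for 2 tasks = 0.828427; compare with U = 281/770 (approx. 0.364935)
U <= bound, so schedulable by RM sufficient condition.

0.3649


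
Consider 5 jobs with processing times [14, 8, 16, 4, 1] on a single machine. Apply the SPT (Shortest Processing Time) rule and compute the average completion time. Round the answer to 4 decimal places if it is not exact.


Sort jobs by processing time (SPT order): [1, 4, 8, 14, 16]
Compute completion times sequentially:
  Job 1: processing = 1, completes at 1
  Job 2: processing = 4, completes at 5
  Job 3: processing = 8, completes at 13
  Job 4: processing = 14, completes at 27
  Job 5: processing = 16, completes at 43
Sum of completion times = 89
Average completion time = 89/5 = 17.8

17.8


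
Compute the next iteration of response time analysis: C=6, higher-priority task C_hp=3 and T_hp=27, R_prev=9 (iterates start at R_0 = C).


R_next = C + ceil(R_prev / T_hp) * C_hp
ceil(9 / 27) = ceil(0.3333) = 1
Interference = 1 * 3 = 3
R_next = 6 + 3 = 9
R_next = R_prev, so the iteration has converged (response time = 9).

9


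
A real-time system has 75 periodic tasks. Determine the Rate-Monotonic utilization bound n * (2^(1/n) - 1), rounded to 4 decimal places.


Compute 2^(1/75) = 1.0092848012
Subtract 1: 1.0092848012 - 1 = 0.0092848012
Multiply by n: 75 * 0.0092848012 = 0.6963600900
Round to 4 dp: 0.6964

0.6964


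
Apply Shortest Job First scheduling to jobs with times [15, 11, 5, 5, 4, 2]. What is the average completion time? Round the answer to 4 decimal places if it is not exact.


SJF order (ascending): [2, 4, 5, 5, 11, 15]
Completion times:
  Job 1: burst=2, C=2
  Job 2: burst=4, C=6
  Job 3: burst=5, C=11
  Job 4: burst=5, C=16
  Job 5: burst=11, C=27
  Job 6: burst=15, C=42
Average completion = 104/6 = 17.3333

17.3333


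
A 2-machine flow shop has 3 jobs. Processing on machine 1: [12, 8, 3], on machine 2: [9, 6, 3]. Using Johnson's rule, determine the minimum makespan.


Apply Johnson's rule:
  Group 1 (a <= b): [(3, 3, 3)]
  Group 2 (a > b): [(1, 12, 9), (2, 8, 6)]
Optimal job order: [3, 1, 2]
Schedule:
  Job 3: M1 done at 3, M2 done at 6
  Job 1: M1 done at 15, M2 done at 24
  Job 2: M1 done at 23, M2 done at 30
Makespan = 30

30


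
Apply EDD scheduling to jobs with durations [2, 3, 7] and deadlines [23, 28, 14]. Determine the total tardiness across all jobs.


Sort by due date (EDD order): [(7, 14), (2, 23), (3, 28)]
Compute completion times and tardiness:
  Job 1: p=7, d=14, C=7, tardiness=max(0,7-14)=0
  Job 2: p=2, d=23, C=9, tardiness=max(0,9-23)=0
  Job 3: p=3, d=28, C=12, tardiness=max(0,12-28)=0
Total tardiness = 0

0


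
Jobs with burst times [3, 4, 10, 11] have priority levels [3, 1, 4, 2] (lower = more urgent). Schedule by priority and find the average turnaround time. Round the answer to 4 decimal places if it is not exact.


Sort by priority (ascending = highest first):
Order: [(1, 4), (2, 11), (3, 3), (4, 10)]
Completion times:
  Priority 1, burst=4, C=4
  Priority 2, burst=11, C=15
  Priority 3, burst=3, C=18
  Priority 4, burst=10, C=28
Average turnaround = 65/4 = 16.25

16.25


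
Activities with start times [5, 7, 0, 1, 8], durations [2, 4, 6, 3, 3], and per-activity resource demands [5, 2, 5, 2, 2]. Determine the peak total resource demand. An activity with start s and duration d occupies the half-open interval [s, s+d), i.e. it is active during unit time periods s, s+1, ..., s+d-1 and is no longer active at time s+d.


Each activity i is active on [start_i, start_i + duration_i).
Compute total resource usage per time slot:
  t=0: active resources = [5], total = 5
  t=1: active resources = [5, 2], total = 7
  t=2: active resources = [5, 2], total = 7
  t=3: active resources = [5, 2], total = 7
  t=4: active resources = [5], total = 5
  t=5: active resources = [5, 5], total = 10
  t=6: active resources = [5], total = 5
  t=7: active resources = [2], total = 2
  t=8: active resources = [2, 2], total = 4
  t=9: active resources = [2, 2], total = 4
  t=10: active resources = [2, 2], total = 4
Peak resource demand = 10

10


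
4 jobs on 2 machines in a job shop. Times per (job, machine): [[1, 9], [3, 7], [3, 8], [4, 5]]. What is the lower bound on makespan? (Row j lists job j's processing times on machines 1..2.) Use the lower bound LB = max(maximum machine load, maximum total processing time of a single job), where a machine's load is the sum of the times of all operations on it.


Machine loads:
  Machine 1: 1 + 3 + 3 + 4 = 11
  Machine 2: 9 + 7 + 8 + 5 = 29
Max machine load = 29
Job totals:
  Job 1: 10
  Job 2: 10
  Job 3: 11
  Job 4: 9
Max job total = 11
Lower bound = max(29, 11) = 29

29


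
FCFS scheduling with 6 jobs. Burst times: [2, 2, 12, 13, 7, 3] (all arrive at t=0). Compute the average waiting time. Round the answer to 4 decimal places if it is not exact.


FCFS order (as given): [2, 2, 12, 13, 7, 3]
Waiting times:
  Job 1: wait = 0
  Job 2: wait = 2
  Job 3: wait = 4
  Job 4: wait = 16
  Job 5: wait = 29
  Job 6: wait = 36
Sum of waiting times = 87
Average waiting time = 87/6 = 14.5

14.5


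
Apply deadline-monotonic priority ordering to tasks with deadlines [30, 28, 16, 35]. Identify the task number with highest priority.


Sort tasks by relative deadline (ascending):
  Task 3: deadline = 16
  Task 2: deadline = 28
  Task 1: deadline = 30
  Task 4: deadline = 35
Priority order (highest first): [3, 2, 1, 4]
Highest priority task = 3

3


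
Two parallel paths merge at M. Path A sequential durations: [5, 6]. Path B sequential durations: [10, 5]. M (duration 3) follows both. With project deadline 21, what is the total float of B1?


Forward pass: ES(B1) = sum of predecessors on chain B = 0
EF = ES + duration = 0 + 10 = 10
Backward pass: LF(M) = deadline = 21; LS(M) = 21 - 3 = 18
LF(B1) = LS(M) - sum(successors on chain B) = 18 - 5 = 13
LS = LF - duration = 13 - 10 = 3
Total float = LS - ES = 3 - 0 = 3

3


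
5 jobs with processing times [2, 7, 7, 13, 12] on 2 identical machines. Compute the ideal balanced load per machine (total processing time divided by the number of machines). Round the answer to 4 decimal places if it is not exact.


Total processing time = 2 + 7 + 7 + 13 + 12 = 41
Number of machines = 2
Ideal balanced load = 41 / 2 = 20.5

20.5


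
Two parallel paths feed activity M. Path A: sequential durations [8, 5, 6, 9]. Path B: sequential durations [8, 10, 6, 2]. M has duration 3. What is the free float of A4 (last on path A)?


ES(A4) = sum of predecessors on chain A = 19
EF(A4) = ES + duration = 19 + 9 = 28
Successor of A4 is M. ES(M) = max(sum(A), sum(B)) = max(28, 26) = 28
Free float = ES(successor) - EF(current) = 28 - 28 = 0

0


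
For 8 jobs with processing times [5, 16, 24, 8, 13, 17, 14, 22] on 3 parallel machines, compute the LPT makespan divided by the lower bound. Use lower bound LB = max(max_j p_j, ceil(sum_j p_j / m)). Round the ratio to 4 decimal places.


LPT order: [24, 22, 17, 16, 14, 13, 8, 5]
Machine loads after assignment: [37, 41, 41]
LPT makespan = 41
Lower bound = max(max_job, ceil(total/3)) = max(24, 40) = 40
Ratio = 41 / 40 = 1.025

1.025


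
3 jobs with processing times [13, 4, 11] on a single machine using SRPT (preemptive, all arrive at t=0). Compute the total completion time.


Since all jobs arrive at t=0, SRPT equals SPT ordering.
SPT order: [4, 11, 13]
Completion times:
  Job 1: p=4, C=4
  Job 2: p=11, C=15
  Job 3: p=13, C=28
Total completion time = 4 + 15 + 28 = 47

47


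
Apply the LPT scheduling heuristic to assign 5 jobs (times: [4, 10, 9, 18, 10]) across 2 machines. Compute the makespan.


Sort jobs in decreasing order (LPT): [18, 10, 10, 9, 4]
Assign each job to the least loaded machine:
  Machine 1: jobs [18, 9], load = 27
  Machine 2: jobs [10, 10, 4], load = 24
Makespan = max load = 27

27


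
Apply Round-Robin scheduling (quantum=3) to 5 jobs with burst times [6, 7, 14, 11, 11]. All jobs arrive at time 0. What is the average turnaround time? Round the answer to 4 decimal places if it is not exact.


Time quantum = 3
Execution trace:
  J1 runs 3 units, time = 3
  J2 runs 3 units, time = 6
  J3 runs 3 units, time = 9
  J4 runs 3 units, time = 12
  J5 runs 3 units, time = 15
  J1 runs 3 units, time = 18
  J2 runs 3 units, time = 21
  J3 runs 3 units, time = 24
  J4 runs 3 units, time = 27
  J5 runs 3 units, time = 30
  J2 runs 1 units, time = 31
  J3 runs 3 units, time = 34
  J4 runs 3 units, time = 37
  J5 runs 3 units, time = 40
  J3 runs 3 units, time = 43
  J4 runs 2 units, time = 45
  J5 runs 2 units, time = 47
  J3 runs 2 units, time = 49
Finish times: [18, 31, 49, 45, 47]
Average turnaround = 190/5 = 38.0

38.0


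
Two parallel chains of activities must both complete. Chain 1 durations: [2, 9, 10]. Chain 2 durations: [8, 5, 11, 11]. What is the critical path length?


Path A total = 2 + 9 + 10 = 21
Path B total = 8 + 5 + 11 + 11 = 35
Critical path = longest path = max(21, 35) = 35

35


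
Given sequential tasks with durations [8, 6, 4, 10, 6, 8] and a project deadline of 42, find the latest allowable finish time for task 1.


LF(activity 1) = deadline - sum of successor durations
Successors: activities 2 through 6 with durations [6, 4, 10, 6, 8]
Sum of successor durations = 34
LF = 42 - 34 = 8

8


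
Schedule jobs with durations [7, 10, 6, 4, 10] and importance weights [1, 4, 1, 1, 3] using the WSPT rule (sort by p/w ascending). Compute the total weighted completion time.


Compute p/w ratios and sort ascending (WSPT): [(10, 4), (10, 3), (4, 1), (6, 1), (7, 1)]
Compute weighted completion times:
  Job (p=10,w=4): C=10, w*C=4*10=40
  Job (p=10,w=3): C=20, w*C=3*20=60
  Job (p=4,w=1): C=24, w*C=1*24=24
  Job (p=6,w=1): C=30, w*C=1*30=30
  Job (p=7,w=1): C=37, w*C=1*37=37
Total weighted completion time = 191

191
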